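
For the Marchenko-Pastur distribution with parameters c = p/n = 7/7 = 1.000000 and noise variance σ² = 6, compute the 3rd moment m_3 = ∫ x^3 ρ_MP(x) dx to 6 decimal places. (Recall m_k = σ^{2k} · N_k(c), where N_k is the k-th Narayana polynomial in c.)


E[X³] = σ⁶ (1 + 3c + c²) (third MP moment). With σ² = 6 (so σ⁶ = 216) and c = 7/7 = 1.000000: E[X³] = 216 · (1 + 3·1.000000 + (1.000000)²) = 216 · 5.000000.

So E[X^3] = 1080.000000.


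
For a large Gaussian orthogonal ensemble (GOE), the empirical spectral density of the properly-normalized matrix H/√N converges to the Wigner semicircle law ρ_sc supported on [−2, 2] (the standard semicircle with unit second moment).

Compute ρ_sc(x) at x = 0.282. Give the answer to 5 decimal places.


ρ_sc(x) = (1/(2π)) √(4 − x²). With x = 0.282:
  4 − x² = 4 − (0.282)² = 4 − 0.079524 = 3.920476.
  √(4 − x²) = 1.980019.
  1/(2π) = 0.159155.
  ρ_sc(0.282) = 0.159155 · 1.980019 = 0.315130.

Rounded to 5 decimal places: ρ_sc(0.282) ≈ 0.31513.


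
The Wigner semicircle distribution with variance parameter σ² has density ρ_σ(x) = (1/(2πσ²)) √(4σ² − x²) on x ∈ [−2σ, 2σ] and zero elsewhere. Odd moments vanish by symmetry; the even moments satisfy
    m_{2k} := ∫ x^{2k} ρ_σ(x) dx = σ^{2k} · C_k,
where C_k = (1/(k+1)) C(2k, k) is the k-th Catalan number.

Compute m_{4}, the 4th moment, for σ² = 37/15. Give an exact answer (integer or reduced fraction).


By the scaled semicircle moment identity, m_{2k} = σ^{2k} · C_k with k = 2.
C_2 = (1/(k+1)) · C(2k, k) = (1/3) · C(4, 2) = (1/3) · 6 = 2.
σ^{2k} = (σ²)^k = (37/15)^2 = 1369/225.

Therefore m_{4} = σ^{4} · C_2 = (1369/225) · 2 = 2738/225.


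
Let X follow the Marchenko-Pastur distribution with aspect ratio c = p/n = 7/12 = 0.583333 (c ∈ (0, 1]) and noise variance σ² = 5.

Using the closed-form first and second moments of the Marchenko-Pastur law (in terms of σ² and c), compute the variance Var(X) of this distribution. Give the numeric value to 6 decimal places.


Recall the MP moments m_1 = E[X] = σ² and m_2 = E[X²] = σ⁴ (1 + c).
m_1 = E[X] = σ² = 5, so m_1² = 25.
m_2 = E[X²] = σ⁴ (1 + c) = 25 · (1 + 0.583333) = 25 · 1.583333 = 39.583333.
(Note m_2 − m_1² simplifies to c · σ⁴ = 0.583333 · 25.)

Var(X) = m_2 − m_1² = 39.583333 − 25 = 14.583333.


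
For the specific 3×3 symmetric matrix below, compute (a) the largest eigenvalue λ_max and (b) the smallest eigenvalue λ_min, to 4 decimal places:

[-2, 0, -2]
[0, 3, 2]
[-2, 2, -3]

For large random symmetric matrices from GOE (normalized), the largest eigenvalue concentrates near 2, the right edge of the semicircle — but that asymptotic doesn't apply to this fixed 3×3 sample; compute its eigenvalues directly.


Since M is real symmetric, all three eigenvalues are real; they are the roots of det(λI − M) = λ³ − (tr M) λ² + s λ − det M, where s is the sum of the principal 2×2 minors.
tr M = -2 + 3 + (-3) = -2.
s = ((-2)·3 − 0²) + ((-2)·(-3) − (-2)²) + (3·(-3) − 2²) = -6 + 2 + (-13) = -17.
det M (expand along row 1) = (-2)·(-13) − 0·4 + (-2)·6 = 14.
Characteristic polynomial: λ³ + 2λ² − 17λ − 14 = 0.
Substitute λ = y + (tr M)/3 = y − 0.666667 to remove the quadratic term: y³ + p·y + q = 0 with p = s − (tr M)²/3 = -18.333333 and q = −2(tr M)³/27 + (tr M)·s/3 − det M = -2.074074.
Three real roots ⇒ use the trigonometric (Viète) form: r = 2√(−p/3) = 4.944132, φ = arccos(3q/(p·r)) = arccos(0.068646) = 1.502096 rad.
y_k = r·cos(φ/3 − 2πk/3) for k = 0, 1, 2 gives y = 4.337227, -0.113210, -4.224016.
λ_k = y_k − 0.666667 gives λ = 3.6706, -0.7799, -4.8907 (check: the sum is -2.0000 = tr M).

Hence λ_max = 3.6706 and λ_min = -4.8907.


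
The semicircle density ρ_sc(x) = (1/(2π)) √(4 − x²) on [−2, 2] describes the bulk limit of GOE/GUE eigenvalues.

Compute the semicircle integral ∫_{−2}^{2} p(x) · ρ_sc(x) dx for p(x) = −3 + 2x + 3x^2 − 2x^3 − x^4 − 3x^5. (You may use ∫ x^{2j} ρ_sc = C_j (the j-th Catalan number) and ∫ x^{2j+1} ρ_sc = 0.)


Write p(x) = Σ a_i x^i, split into monomials and integrate each against ρ_sc separately.
Using ∫ x^{2j} ρ_sc = C_j = (1/(j+1)) C(2j, j) (Catalan numbers) and ∫ x^{2j+1} ρ_sc = 0 (odd monomials vanish by symmetry):
  i = 0 (even): a_0 · C_{0} = -3 · 1 = -3
  i = 1 (odd): ∫ x^1 ρ_sc = 0 (vanishes)
  i = 2 (even): a_2 · C_{1} = 3 · 1 = 3
  i = 3 (odd): ∫ x^3 ρ_sc = 0 (vanishes)
  i = 4 (even): a_4 · C_{2} = -1 · 2 = -2
  i = 5 (odd): ∫ x^5 ρ_sc = 0 (vanishes)

Summing the contributions: ∫_{−2}^{2} p(x) ρ_sc(x) dx = (-3) + 3 + (-2) = -2.


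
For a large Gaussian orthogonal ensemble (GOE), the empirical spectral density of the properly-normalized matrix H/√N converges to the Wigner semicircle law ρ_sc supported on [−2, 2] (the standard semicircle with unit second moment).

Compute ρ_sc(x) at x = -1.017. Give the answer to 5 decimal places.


ρ_sc(x) = (1/(2π)) √(4 − x²). With x = -1.017:
  4 − x² = 4 − (-1.017)² = 4 − 1.034289 = 2.965711.
  √(4 − x²) = 1.722124.
  1/(2π) = 0.159155.
  ρ_sc(-1.017) = 0.159155 · 1.722124 = 0.274085.

Rounded to 5 decimal places: ρ_sc(-1.017) ≈ 0.27408.


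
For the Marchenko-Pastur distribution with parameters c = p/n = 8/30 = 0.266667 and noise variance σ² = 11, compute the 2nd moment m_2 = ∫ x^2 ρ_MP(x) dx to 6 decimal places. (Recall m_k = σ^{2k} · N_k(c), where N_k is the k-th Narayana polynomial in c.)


E[X²] = σ⁴ (1 + c) (second MP moment). With σ² = 11 (so σ⁴ = 121) and c = 8/30 = 0.266667: E[X²] = 121 · (1 + 0.266667) = 121 · 1.266667.

So E[X^2] = 153.266667.


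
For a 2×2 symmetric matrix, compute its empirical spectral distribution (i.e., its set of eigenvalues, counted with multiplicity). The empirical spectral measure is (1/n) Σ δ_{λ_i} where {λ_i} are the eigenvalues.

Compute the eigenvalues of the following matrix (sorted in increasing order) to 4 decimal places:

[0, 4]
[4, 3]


Since M is real symmetric, both eigenvalues are real; they are the roots of det(λI − M) = λ² − (tr M) λ + det M.
tr M = 0 + 3 = 3.
det M = 0·3 − 4² = 0 − 16 = -16.
Characteristic polynomial: λ² − 3λ − 16 = 0.
Discriminant Δ = (tr M)² − 4·det M = 9 − (-64) = 73; √Δ = 8.544004.
λ = (tr M ± √Δ)/2 = (3 ± 8.544004)/2, giving (tr M − √Δ)/2 = -2.7720 and (tr M + √Δ)/2 = 5.7720.

Eigenvalues sorted in increasing order: [-2.7720, 5.7720].


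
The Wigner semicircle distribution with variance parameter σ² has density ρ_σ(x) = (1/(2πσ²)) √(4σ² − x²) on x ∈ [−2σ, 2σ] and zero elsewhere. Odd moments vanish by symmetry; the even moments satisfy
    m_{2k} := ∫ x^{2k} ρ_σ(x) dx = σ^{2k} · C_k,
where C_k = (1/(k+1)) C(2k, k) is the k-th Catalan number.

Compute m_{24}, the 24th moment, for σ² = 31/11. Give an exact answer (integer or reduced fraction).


By the scaled semicircle moment identity, m_{2k} = σ^{2k} · C_k with k = 12.
C_12 = (1/(k+1)) · C(2k, k) = (1/13) · C(24, 12) = (1/13) · 2704156 = 208012.
σ^{2k} = (σ²)^k = (31/11)^12 = 787662783788549761/3138428376721.

Therefore m_{24} = σ^{24} · C_12 = (787662783788549761/3138428376721) · 208012 = 163843310981423812885132/3138428376721.


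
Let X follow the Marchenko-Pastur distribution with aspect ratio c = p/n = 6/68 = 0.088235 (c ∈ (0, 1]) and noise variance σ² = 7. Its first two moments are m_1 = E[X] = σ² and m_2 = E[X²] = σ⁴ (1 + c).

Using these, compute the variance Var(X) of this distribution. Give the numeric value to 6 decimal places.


m_1 = E[X] = σ² = 7, so m_1² = 49.
m_2 = E[X²] = σ⁴ (1 + c) = 49 · (1 + 0.088235) = 49 · 1.088235 = 53.323529.
(Note m_2 − m_1² simplifies to c · σ⁴ = 0.088235 · 49.)

Var(X) = m_2 − m_1² = 53.323529 − 49 = 4.323529.


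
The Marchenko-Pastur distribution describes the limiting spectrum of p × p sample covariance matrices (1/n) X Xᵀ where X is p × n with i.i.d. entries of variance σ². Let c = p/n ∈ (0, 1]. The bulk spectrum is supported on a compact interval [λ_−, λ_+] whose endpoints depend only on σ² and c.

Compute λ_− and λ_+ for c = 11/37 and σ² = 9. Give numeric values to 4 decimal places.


c = 11/37 = 0.297297; √c = 0.545250.
λ_− = σ² (1 − √c)² = 9 · (1 − 0.545250)² = 9 · (0.454750)² = 1.861180.
λ_+ = σ² (1 + √c)² = 9 · (1 + 0.545250)² = 9 · (1.545250)² = 21.490171.

Rounded to 4 decimal places: λ_− ≈ 1.8612, λ_+ ≈ 21.4902.


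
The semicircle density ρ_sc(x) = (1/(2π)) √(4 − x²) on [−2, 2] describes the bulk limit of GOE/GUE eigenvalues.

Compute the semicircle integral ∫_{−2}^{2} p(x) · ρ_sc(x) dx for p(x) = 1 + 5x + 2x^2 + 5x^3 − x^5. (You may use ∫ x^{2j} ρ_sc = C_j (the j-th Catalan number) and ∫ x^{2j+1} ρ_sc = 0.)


Write p(x) = Σ a_i x^i, split into monomials and integrate each against ρ_sc separately.
Using ∫ x^{2j} ρ_sc = C_j = (1/(j+1)) C(2j, j) (Catalan numbers) and ∫ x^{2j+1} ρ_sc = 0 (odd monomials vanish by symmetry):
  i = 0 (even): a_0 · C_{0} = 1 · 1 = 1
  i = 1 (odd): ∫ x^1 ρ_sc = 0 (vanishes)
  i = 2 (even): a_2 · C_{1} = 2 · 1 = 2
  i = 3 (odd): ∫ x^3 ρ_sc = 0 (vanishes)
  i = 5 (odd): ∫ x^5 ρ_sc = 0 (vanishes)

Summing the contributions: ∫_{−2}^{2} p(x) ρ_sc(x) dx = 1 + 2 = 3.


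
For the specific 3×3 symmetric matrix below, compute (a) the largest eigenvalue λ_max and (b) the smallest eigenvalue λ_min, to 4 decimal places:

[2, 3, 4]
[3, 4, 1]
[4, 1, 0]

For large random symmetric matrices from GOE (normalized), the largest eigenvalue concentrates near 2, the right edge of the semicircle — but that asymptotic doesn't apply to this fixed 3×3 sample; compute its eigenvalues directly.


Since M is real symmetric, all three eigenvalues are real; they are the roots of det(λI − M) = λ³ − (tr M) λ² + s λ − det M, where s is the sum of the principal 2×2 minors.
tr M = 2 + 4 + 0 = 6.
s = (2·4 − 3²) + (2·0 − 4²) + (4·0 − 1²) = -1 + (-16) + (-1) = -18.
det M (expand along row 1) = 2·(-1) − 3·(-4) + 4·(-13) = -42.
Characteristic polynomial: λ³ − 6λ² − 18λ + 42 = 0.
Substitute λ = y + (tr M)/3 = y + 2.000000 to remove the quadratic term: y³ + p·y + q = 0 with p = s − (tr M)²/3 = -30.000000 and q = −2(tr M)³/27 + (tr M)·s/3 − det M = -10.000000.
Three real roots ⇒ use the trigonometric (Viète) form: r = 2√(−p/3) = 6.324555, φ = arccos(3q/(p·r)) = arccos(0.158114) = 1.412016 rad.
y_k = r·cos(φ/3 − 2πk/3) for k = 0, 1, 2 gives y = 5.636847, -0.334582, -5.302265.
λ_k = y_k + 2.000000 gives λ = 7.6368, 1.6654, -3.3023 (check: the sum is 6.0000 = tr M).

Hence λ_max = 7.6368 and λ_min = -3.3023.


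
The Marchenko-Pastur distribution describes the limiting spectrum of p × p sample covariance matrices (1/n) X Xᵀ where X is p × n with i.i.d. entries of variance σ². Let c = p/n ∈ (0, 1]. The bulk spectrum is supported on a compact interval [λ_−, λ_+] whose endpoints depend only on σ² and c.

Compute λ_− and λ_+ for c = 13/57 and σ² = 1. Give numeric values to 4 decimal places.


c = 13/57 = 0.228070; √c = 0.477567.
λ_− = σ² (1 − √c)² = 1 · (1 − 0.477567)² = 1 · (0.522433)² = 0.272936.
λ_+ = σ² (1 + √c)² = 1 · (1 + 0.477567)² = 1 · (1.477567)² = 2.183204.

Rounded to 4 decimal places: λ_− ≈ 0.2729, λ_+ ≈ 2.1832.


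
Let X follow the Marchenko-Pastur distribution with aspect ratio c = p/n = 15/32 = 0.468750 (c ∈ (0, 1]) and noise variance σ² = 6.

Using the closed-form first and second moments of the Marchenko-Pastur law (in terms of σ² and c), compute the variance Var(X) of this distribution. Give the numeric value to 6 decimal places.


Recall the MP moments m_1 = E[X] = σ² and m_2 = E[X²] = σ⁴ (1 + c).
m_1 = E[X] = σ² = 6, so m_1² = 36.
m_2 = E[X²] = σ⁴ (1 + c) = 36 · (1 + 0.468750) = 36 · 1.468750 = 52.875000.
(Note m_2 − m_1² simplifies to c · σ⁴ = 0.468750 · 36.)

Var(X) = m_2 − m_1² = 52.875000 − 36 = 16.875000.


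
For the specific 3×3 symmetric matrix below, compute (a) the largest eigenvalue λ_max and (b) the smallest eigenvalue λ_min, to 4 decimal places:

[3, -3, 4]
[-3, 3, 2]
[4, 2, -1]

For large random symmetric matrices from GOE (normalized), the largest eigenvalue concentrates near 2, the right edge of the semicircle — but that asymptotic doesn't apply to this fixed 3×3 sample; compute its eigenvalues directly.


Since M is real symmetric, all three eigenvalues are real; they are the roots of det(λI − M) = λ³ − (tr M) λ² + s λ − det M, where s is the sum of the principal 2×2 minors.
tr M = 3 + 3 + (-1) = 5.
s = (3·3 − (-3)²) + (3·(-1) − 4²) + (3·(-1) − 2²) = 0 + (-19) + (-7) = -26.
det M (expand along row 1) = 3·(-7) − (-3)·(-5) + 4·(-18) = -108.
Characteristic polynomial: λ³ − 5λ² − 26λ + 108 = 0.
Substitute λ = y + (tr M)/3 = y + 1.666667 to remove the quadratic term: y³ + p·y + q = 0 with p = s − (tr M)²/3 = -34.333333 and q = −2(tr M)³/27 + (tr M)·s/3 − det M = 55.407407.
Three real roots ⇒ use the trigonometric (Viète) form: r = 2√(−p/3) = 6.765928, φ = arccos(3q/(p·r)) = arccos(-0.715560) = 2.368221 rad.
y_k = r·cos(φ/3 − 2πk/3) for k = 0, 1, 2 gives y = 4.765016, 1.777336, -6.542352.
λ_k = y_k + 1.666667 gives λ = 6.4317, 3.4440, -4.8757 (check: the sum is 5.0000 = tr M).

Hence λ_max = 6.4317 and λ_min = -4.8757.


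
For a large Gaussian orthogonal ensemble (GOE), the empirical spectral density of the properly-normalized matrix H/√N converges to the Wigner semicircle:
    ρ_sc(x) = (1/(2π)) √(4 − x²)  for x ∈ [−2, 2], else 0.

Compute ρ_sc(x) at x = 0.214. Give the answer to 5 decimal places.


ρ_sc(x) = (1/(2π)) √(4 − x²). With x = 0.214:
  4 − x² = 4 − (0.214)² = 4 − 0.045796 = 3.954204.
  √(4 − x²) = 1.988518.
  1/(2π) = 0.159155.
  ρ_sc(0.214) = 0.159155 · 1.988518 = 0.316482.

Rounded to 5 decimal places: ρ_sc(0.214) ≈ 0.31648.


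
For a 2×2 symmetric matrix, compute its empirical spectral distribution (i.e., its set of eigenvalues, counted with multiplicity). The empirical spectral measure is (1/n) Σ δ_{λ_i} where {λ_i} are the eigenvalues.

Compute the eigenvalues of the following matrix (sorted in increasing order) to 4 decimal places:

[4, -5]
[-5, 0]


Since M is real symmetric, both eigenvalues are real; they are the roots of det(λI − M) = λ² − (tr M) λ + det M.
tr M = 4 + 0 = 4.
det M = 4·0 − (-5)² = 0 − 25 = -25.
Characteristic polynomial: λ² − 4λ − 25 = 0.
Discriminant Δ = (tr M)² − 4·det M = 16 − (-100) = 116; √Δ = 10.770330.
λ = (tr M ± √Δ)/2 = (4 ± 10.770330)/2, giving (tr M − √Δ)/2 = -3.3852 and (tr M + √Δ)/2 = 7.3852.

Eigenvalues sorted in increasing order: [-3.3852, 7.3852].


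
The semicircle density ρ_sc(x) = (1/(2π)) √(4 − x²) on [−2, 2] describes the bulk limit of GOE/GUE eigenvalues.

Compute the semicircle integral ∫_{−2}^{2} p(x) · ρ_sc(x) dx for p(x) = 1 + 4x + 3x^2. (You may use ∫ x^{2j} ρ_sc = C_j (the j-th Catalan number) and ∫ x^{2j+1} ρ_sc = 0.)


Write p(x) = Σ a_i x^i, split into monomials and integrate each against ρ_sc separately.
Using ∫ x^{2j} ρ_sc = C_j = (1/(j+1)) C(2j, j) (Catalan numbers) and ∫ x^{2j+1} ρ_sc = 0 (odd monomials vanish by symmetry):
  i = 0 (even): a_0 · C_{0} = 1 · 1 = 1
  i = 1 (odd): ∫ x^1 ρ_sc = 0 (vanishes)
  i = 2 (even): a_2 · C_{1} = 3 · 1 = 3

Summing the contributions: ∫_{−2}^{2} p(x) ρ_sc(x) dx = 1 + 3 = 4.


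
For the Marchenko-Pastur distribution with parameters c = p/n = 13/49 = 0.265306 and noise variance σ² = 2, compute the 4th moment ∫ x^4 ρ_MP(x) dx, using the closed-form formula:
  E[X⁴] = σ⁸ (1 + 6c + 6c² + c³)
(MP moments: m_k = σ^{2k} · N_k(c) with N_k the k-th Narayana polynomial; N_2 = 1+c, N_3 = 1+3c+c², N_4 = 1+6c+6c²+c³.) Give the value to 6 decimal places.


E[X⁴] = σ⁸ (1 + 6c + 6c² + c³) (fourth MP moment). With σ² = 2 (so σ⁸ = 16) and c = 13/49 = 0.265306: E[X⁴] = 16 · (1 + 6·0.265306 + 6·(0.265306)² + (0.265306)³) = 16 · 3.032835.

So E[X^4] = 48.525359.


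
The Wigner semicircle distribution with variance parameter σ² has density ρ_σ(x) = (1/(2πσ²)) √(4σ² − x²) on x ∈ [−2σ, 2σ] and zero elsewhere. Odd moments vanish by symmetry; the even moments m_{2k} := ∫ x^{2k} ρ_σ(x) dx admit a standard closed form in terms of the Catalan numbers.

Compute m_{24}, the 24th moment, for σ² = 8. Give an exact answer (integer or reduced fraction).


By the scaled semicircle moment identity, m_{2k} = σ^{2k} · C_k with k = 12.
C_12 = (1/(k+1)) · C(2k, k) = (1/13) · C(24, 12) = (1/13) · 2704156 = 208012.
σ^{2k} = (σ²)^k = (8)^12 = 68719476736.

Therefore m_{24} = σ^{24} · C_12 = 68719476736 · 208012 = 14294475794808832.


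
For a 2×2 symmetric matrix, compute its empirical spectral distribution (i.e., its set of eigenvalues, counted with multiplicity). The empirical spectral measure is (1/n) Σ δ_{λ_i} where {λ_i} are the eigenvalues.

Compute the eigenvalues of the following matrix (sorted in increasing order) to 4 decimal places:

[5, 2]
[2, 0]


Since M is real symmetric, both eigenvalues are real; they are the roots of det(λI − M) = λ² − (tr M) λ + det M.
tr M = 5 + 0 = 5.
det M = 5·0 − 2² = 0 − 4 = -4.
Characteristic polynomial: λ² − 5λ − 4 = 0.
Discriminant Δ = (tr M)² − 4·det M = 25 − (-16) = 41; √Δ = 6.403124.
λ = (tr M ± √Δ)/2 = (5 ± 6.403124)/2, giving (tr M − √Δ)/2 = -0.7016 and (tr M + √Δ)/2 = 5.7016.

Eigenvalues sorted in increasing order: [-0.7016, 5.7016].


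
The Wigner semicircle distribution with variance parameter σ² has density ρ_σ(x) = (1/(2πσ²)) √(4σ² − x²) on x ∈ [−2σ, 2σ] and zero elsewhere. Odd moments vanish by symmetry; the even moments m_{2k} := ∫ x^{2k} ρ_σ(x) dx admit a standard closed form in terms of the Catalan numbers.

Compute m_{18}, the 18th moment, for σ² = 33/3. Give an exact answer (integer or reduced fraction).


By the scaled semicircle moment identity, m_{2k} = σ^{2k} · C_k with k = 9.
C_9 = (1/(k+1)) · C(2k, k) = (1/10) · C(18, 9) = (1/10) · 48620 = 4862.
σ^{2k} = (σ²)^k = (33/3)^9 = 2357947691.

Therefore m_{18} = σ^{18} · C_9 = 2357947691 · 4862 = 11464341673642.


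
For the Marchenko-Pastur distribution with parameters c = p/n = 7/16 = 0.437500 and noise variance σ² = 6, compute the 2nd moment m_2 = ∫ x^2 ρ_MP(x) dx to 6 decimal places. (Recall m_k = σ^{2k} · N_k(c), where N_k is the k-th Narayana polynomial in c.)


E[X²] = σ⁴ (1 + c) (second MP moment). With σ² = 6 (so σ⁴ = 36) and c = 7/16 = 0.437500: E[X²] = 36 · (1 + 0.437500) = 36 · 1.437500.

So E[X^2] = 51.750000.


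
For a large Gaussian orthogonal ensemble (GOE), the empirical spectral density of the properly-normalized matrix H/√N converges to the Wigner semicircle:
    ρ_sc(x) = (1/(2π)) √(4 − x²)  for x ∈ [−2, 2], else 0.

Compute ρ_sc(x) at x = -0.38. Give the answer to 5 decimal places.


ρ_sc(x) = (1/(2π)) √(4 − x²). With x = -0.38:
  4 − x² = 4 − (-0.38)² = 4 − 0.144400 = 3.855600.
  √(4 − x²) = 1.963568.
  1/(2π) = 0.159155.
  ρ_sc(-0.38) = 0.159155 · 1.963568 = 0.312512.

Rounded to 5 decimal places: ρ_sc(-0.38) ≈ 0.31251.


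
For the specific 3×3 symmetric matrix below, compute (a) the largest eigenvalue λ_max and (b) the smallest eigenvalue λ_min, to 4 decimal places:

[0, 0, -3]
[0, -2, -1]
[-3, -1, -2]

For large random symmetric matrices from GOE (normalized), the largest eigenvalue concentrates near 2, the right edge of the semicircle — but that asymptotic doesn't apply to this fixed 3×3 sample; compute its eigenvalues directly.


Since M is real symmetric, all three eigenvalues are real; they are the roots of det(λI − M) = λ³ − (tr M) λ² + s λ − det M, where s is the sum of the principal 2×2 minors.
tr M = 0 + (-2) + (-2) = -4.
s = (0·(-2) − 0²) + (0·(-2) − (-3)²) + ((-2)·(-2) − (-1)²) = 0 + (-9) + 3 = -6.
det M (expand along row 1) = 0·3 − 0·(-3) + (-3)·(-6) = 18.
Characteristic polynomial: λ³ + 4λ² − 6λ − 18 = 0.
Substitute λ = y + (tr M)/3 = y − 1.333333 to remove the quadratic term: y³ + p·y + q = 0 with p = s − (tr M)²/3 = -11.333333 and q = −2(tr M)³/27 + (tr M)·s/3 − det M = -5.259259.
Three real roots ⇒ use the trigonometric (Viète) form: r = 2√(−p/3) = 3.887301, φ = arccos(3q/(p·r)) = arccos(0.358129) = 1.204533 rad.
y_k = r·cos(φ/3 − 2πk/3) for k = 0, 1, 2 gives y = 3.578150, -0.473414, -3.104736.
λ_k = y_k − 1.333333 gives λ = 2.2448, -1.8067, -4.4381 (check: the sum is -4.0000 = tr M).

Hence λ_max = 2.2448 and λ_min = -4.4381.


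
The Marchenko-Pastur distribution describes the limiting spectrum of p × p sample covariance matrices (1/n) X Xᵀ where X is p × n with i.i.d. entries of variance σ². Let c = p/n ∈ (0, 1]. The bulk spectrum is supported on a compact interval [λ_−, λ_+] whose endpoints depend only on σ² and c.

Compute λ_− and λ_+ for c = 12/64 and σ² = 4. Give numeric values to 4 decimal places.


c = 12/64 = 0.187500; √c = 0.433013.
λ_− = σ² (1 − √c)² = 4 · (1 − 0.433013)² = 4 · (0.566987)² = 1.285898.
λ_+ = σ² (1 + √c)² = 4 · (1 + 0.433013)² = 4 · (1.433013)² = 8.214102.

Rounded to 4 decimal places: λ_− ≈ 1.2859, λ_+ ≈ 8.2141.


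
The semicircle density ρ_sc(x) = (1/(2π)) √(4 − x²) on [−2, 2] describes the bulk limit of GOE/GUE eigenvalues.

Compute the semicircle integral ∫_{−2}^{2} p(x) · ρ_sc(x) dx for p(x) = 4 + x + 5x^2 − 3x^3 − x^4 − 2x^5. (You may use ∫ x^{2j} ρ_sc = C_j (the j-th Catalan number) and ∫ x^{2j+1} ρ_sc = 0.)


Write p(x) = Σ a_i x^i, split into monomials and integrate each against ρ_sc separately.
Using ∫ x^{2j} ρ_sc = C_j = (1/(j+1)) C(2j, j) (Catalan numbers) and ∫ x^{2j+1} ρ_sc = 0 (odd monomials vanish by symmetry):
  i = 0 (even): a_0 · C_{0} = 4 · 1 = 4
  i = 1 (odd): ∫ x^1 ρ_sc = 0 (vanishes)
  i = 2 (even): a_2 · C_{1} = 5 · 1 = 5
  i = 3 (odd): ∫ x^3 ρ_sc = 0 (vanishes)
  i = 4 (even): a_4 · C_{2} = -1 · 2 = -2
  i = 5 (odd): ∫ x^5 ρ_sc = 0 (vanishes)

Summing the contributions: ∫_{−2}^{2} p(x) ρ_sc(x) dx = 4 + 5 + (-2) = 7.


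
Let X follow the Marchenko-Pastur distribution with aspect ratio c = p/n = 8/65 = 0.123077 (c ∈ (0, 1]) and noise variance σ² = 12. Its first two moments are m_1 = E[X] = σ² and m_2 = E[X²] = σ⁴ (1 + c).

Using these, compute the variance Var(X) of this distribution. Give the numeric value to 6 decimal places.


m_1 = E[X] = σ² = 12, so m_1² = 144.
m_2 = E[X²] = σ⁴ (1 + c) = 144 · (1 + 0.123077) = 144 · 1.123077 = 161.723077.
(Note m_2 − m_1² simplifies to c · σ⁴ = 0.123077 · 144.)

Var(X) = m_2 − m_1² = 161.723077 − 144 = 17.723077.


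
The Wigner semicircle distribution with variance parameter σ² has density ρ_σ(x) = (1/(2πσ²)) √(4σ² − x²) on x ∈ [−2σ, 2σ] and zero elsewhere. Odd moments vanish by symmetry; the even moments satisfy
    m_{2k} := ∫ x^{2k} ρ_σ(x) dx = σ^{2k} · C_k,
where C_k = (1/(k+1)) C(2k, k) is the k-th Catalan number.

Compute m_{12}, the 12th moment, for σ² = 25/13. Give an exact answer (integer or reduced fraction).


By the scaled semicircle moment identity, m_{2k} = σ^{2k} · C_k with k = 6.
C_6 = (1/(k+1)) · C(2k, k) = (1/7) · C(12, 6) = (1/7) · 924 = 132.
σ^{2k} = (σ²)^k = (25/13)^6 = 244140625/4826809.

Therefore m_{12} = σ^{12} · C_6 = (244140625/4826809) · 132 = 32226562500/4826809.


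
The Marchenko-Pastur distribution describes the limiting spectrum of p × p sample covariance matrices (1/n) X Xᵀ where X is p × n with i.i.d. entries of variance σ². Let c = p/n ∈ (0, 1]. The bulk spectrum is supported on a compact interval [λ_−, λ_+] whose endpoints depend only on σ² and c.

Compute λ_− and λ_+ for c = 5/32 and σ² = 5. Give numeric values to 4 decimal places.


c = 5/32 = 0.156250; √c = 0.395285.
λ_− = σ² (1 − √c)² = 5 · (1 − 0.395285)² = 5 · (0.604715)² = 1.828403.
λ_+ = σ² (1 + √c)² = 5 · (1 + 0.395285)² = 5 · (1.395285)² = 9.734097.

Rounded to 4 decimal places: λ_− ≈ 1.8284, λ_+ ≈ 9.7341.


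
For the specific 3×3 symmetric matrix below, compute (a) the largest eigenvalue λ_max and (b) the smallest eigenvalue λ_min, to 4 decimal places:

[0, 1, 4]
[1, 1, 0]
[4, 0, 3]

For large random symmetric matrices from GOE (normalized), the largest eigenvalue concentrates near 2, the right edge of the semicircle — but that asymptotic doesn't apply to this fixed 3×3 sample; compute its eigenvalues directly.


Since M is real symmetric, all three eigenvalues are real; they are the roots of det(λI − M) = λ³ − (tr M) λ² + s λ − det M, where s is the sum of the principal 2×2 minors.
tr M = 0 + 1 + 3 = 4.
s = (0·1 − 1²) + (0·3 − 4²) + (1·3 − 0²) = -1 + (-16) + 3 = -14.
det M (expand along row 1) = 0·3 − 1·3 + 4·(-4) = -19.
Characteristic polynomial: λ³ − 4λ² − 14λ + 19 = 0.
Substitute λ = y + (tr M)/3 = y + 1.333333 to remove the quadratic term: y³ + p·y + q = 0 with p = s − (tr M)²/3 = -19.333333 and q = −2(tr M)³/27 + (tr M)·s/3 − det M = -4.407407.
Three real roots ⇒ use the trigonometric (Viète) form: r = 2√(−p/3) = 5.077182, φ = arccos(3q/(p·r)) = arccos(0.134702) = 1.435683 rad.
y_k = r·cos(φ/3 − 2πk/3) for k = 0, 1, 2 gives y = 4.506804, -0.228587, -4.278216.
λ_k = y_k + 1.333333 gives λ = 5.8401, 1.1047, -2.9449 (check: the sum is 4.0000 = tr M).

Hence λ_max = 5.8401 and λ_min = -2.9449.


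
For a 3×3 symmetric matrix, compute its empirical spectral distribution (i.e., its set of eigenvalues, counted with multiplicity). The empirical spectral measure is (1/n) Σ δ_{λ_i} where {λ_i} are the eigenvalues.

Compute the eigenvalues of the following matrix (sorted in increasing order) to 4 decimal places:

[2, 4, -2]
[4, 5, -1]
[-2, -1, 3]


Since M is real symmetric, all three eigenvalues are real; they are the roots of det(λI − M) = λ³ − (tr M) λ² + s λ − det M, where s is the sum of the principal 2×2 minors.
tr M = 2 + 5 + 3 = 10.
s = (2·5 − 4²) + (2·3 − (-2)²) + (5·3 − (-1)²) = -6 + 2 + 14 = 10.
det M (expand along row 1) = 2·14 − 4·10 + (-2)·6 = -24.
Characteristic polynomial: λ³ − 10λ² + 10λ + 24 = 0.
Substitute λ = y + (tr M)/3 = y + 3.333333 to remove the quadratic term: y³ + p·y + q = 0 with p = s − (tr M)²/3 = -23.333333 and q = −2(tr M)³/27 + (tr M)·s/3 − det M = -16.740741.
Three real roots ⇒ use the trigonometric (Viète) form: r = 2√(−p/3) = 5.577734, φ = arccos(3q/(p·r)) = arccos(0.385888) = 1.174626 rad.
y_k = r·cos(φ/3 − 2πk/3) for k = 0, 1, 2 gives y = 5.155620, -0.734438, -4.421182.
λ_k = y_k + 3.333333 gives λ = 8.4890, 2.5989, -1.0878 (check: the sum is 10.0000 = tr M).

Eigenvalues sorted in increasing order: [-1.0878, 2.5989, 8.4890].


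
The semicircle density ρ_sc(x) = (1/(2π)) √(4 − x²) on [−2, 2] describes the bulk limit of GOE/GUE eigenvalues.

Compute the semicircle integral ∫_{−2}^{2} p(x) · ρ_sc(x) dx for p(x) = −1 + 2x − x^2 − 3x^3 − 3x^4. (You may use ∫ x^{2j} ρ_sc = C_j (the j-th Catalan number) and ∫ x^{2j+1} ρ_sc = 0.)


Write p(x) = Σ a_i x^i, split into monomials and integrate each against ρ_sc separately.
Using ∫ x^{2j} ρ_sc = C_j = (1/(j+1)) C(2j, j) (Catalan numbers) and ∫ x^{2j+1} ρ_sc = 0 (odd monomials vanish by symmetry):
  i = 0 (even): a_0 · C_{0} = -1 · 1 = -1
  i = 1 (odd): ∫ x^1 ρ_sc = 0 (vanishes)
  i = 2 (even): a_2 · C_{1} = -1 · 1 = -1
  i = 3 (odd): ∫ x^3 ρ_sc = 0 (vanishes)
  i = 4 (even): a_4 · C_{2} = -3 · 2 = -6

Summing the contributions: ∫_{−2}^{2} p(x) ρ_sc(x) dx = (-1) + (-1) + (-6) = -8.


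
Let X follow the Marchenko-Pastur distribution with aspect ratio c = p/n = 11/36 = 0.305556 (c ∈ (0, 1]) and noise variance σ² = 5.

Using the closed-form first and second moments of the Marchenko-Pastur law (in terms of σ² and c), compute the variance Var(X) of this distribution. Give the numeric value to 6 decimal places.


Recall the MP moments m_1 = E[X] = σ² and m_2 = E[X²] = σ⁴ (1 + c).
m_1 = E[X] = σ² = 5, so m_1² = 25.
m_2 = E[X²] = σ⁴ (1 + c) = 25 · (1 + 0.305556) = 25 · 1.305556 = 32.638889.
(Note m_2 − m_1² simplifies to c · σ⁴ = 0.305556 · 25.)

Var(X) = m_2 − m_1² = 32.638889 − 25 = 7.638889.


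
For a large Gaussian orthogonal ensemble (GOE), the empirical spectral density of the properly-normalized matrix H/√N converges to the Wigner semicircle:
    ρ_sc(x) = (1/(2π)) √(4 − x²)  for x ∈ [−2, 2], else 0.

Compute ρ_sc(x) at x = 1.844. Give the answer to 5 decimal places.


ρ_sc(x) = (1/(2π)) √(4 − x²). With x = 1.844:
  4 − x² = 4 − (1.844)² = 4 − 3.400336 = 0.599664.
  √(4 − x²) = 0.774380.
  1/(2π) = 0.159155.
  ρ_sc(1.844) = 0.159155 · 0.774380 = 0.123246.

Rounded to 5 decimal places: ρ_sc(1.844) ≈ 0.12325.


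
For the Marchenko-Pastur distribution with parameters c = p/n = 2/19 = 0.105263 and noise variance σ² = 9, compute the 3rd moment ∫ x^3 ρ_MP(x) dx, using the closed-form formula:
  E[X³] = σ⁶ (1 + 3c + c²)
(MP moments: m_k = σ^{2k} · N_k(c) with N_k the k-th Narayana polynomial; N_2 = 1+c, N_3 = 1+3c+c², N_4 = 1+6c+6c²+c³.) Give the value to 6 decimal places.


E[X³] = σ⁶ (1 + 3c + c²) (third MP moment). With σ² = 9 (so σ⁶ = 729) and c = 2/19 = 0.105263: E[X³] = 729 · (1 + 3·0.105263 + (0.105263)²) = 729 · 1.326870.

So E[X^3] = 967.288089.


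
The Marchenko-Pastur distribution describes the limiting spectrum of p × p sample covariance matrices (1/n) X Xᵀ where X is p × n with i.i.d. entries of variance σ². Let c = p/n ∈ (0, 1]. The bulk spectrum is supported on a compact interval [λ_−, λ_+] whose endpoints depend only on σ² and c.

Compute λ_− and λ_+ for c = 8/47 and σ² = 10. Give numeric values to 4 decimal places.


c = 8/47 = 0.170213; √c = 0.412568.
λ_− = σ² (1 − √c)² = 10 · (1 − 0.412568)² = 10 · (0.587432)² = 3.450758.
λ_+ = σ² (1 + √c)² = 10 · (1 + 0.412568)² = 10 · (1.412568)² = 19.953498.

Rounded to 4 decimal places: λ_− ≈ 3.4508, λ_+ ≈ 19.9535.


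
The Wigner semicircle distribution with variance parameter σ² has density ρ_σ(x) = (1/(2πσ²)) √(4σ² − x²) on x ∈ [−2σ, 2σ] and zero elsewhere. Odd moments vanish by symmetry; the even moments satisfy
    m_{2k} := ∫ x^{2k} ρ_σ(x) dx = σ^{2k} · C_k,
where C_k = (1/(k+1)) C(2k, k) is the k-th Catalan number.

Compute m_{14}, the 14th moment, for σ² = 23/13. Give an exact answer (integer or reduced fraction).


By the scaled semicircle moment identity, m_{2k} = σ^{2k} · C_k with k = 7.
C_7 = (1/(k+1)) · C(2k, k) = (1/8) · C(14, 7) = (1/8) · 3432 = 429.
σ^{2k} = (σ²)^k = (23/13)^7 = 3404825447/62748517.

Therefore m_{14} = σ^{14} · C_7 = (3404825447/62748517) · 429 = 112359239751/4826809.


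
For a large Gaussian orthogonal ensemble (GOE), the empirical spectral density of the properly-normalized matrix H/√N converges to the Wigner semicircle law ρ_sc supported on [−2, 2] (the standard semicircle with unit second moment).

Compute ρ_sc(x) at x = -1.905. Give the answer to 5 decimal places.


ρ_sc(x) = (1/(2π)) √(4 − x²). With x = -1.905:
  4 − x² = 4 − (-1.905)² = 4 − 3.629025 = 0.370975.
  √(4 − x²) = 0.609077.
  1/(2π) = 0.159155.
  ρ_sc(-1.905) = 0.159155 · 0.609077 = 0.096938.

Rounded to 5 decimal places: ρ_sc(-1.905) ≈ 0.09694.


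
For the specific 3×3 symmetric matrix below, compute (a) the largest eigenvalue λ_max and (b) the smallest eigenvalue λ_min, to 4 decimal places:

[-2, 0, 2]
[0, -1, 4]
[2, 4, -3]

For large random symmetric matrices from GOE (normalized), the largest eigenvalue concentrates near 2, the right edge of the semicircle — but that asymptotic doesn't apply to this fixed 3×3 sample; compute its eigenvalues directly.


Since M is real symmetric, all three eigenvalues are real; they are the roots of det(λI − M) = λ³ − (tr M) λ² + s λ − det M, where s is the sum of the principal 2×2 minors.
tr M = -2 + (-1) + (-3) = -6.
s = ((-2)·(-1) − 0²) + ((-2)·(-3) − 2²) + ((-1)·(-3) − 4²) = 2 + 2 + (-13) = -9.
det M (expand along row 1) = (-2)·(-13) − 0·(-8) + 2·2 = 30.
Characteristic polynomial: λ³ + 6λ² − 9λ − 30 = 0.
Substitute λ = y + (tr M)/3 = y − 2.000000 to remove the quadratic term: y³ + p·y + q = 0 with p = s − (tr M)²/3 = -21.000000 and q = −2(tr M)³/27 + (tr M)·s/3 − det M = 4.000000.
Three real roots ⇒ use the trigonometric (Viète) form: r = 2√(−p/3) = 5.291503, φ = arccos(3q/(p·r)) = arccos(-0.107990) = 1.678997 rad.
y_k = r·cos(φ/3 − 2πk/3) for k = 0, 1, 2 gives y = 4.484192, 0.190807, -4.674999.
λ_k = y_k − 2.000000 gives λ = 2.4842, -1.8092, -6.6750 (check: the sum is -6.0000 = tr M).

Hence λ_max = 2.4842 and λ_min = -6.6750.


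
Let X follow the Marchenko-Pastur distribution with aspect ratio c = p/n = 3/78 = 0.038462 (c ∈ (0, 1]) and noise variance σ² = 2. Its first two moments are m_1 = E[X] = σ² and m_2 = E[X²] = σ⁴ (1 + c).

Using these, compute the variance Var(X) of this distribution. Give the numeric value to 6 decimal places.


m_1 = E[X] = σ² = 2, so m_1² = 4.
m_2 = E[X²] = σ⁴ (1 + c) = 4 · (1 + 0.038462) = 4 · 1.038462 = 4.153846.
(Note m_2 − m_1² simplifies to c · σ⁴ = 0.038462 · 4.)

Var(X) = m_2 − m_1² = 4.153846 − 4 = 0.153846.


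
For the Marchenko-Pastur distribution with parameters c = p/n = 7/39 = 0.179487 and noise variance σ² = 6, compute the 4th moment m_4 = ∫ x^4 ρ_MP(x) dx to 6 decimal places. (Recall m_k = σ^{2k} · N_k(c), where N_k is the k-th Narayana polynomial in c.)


E[X⁴] = σ⁸ (1 + 6c + 6c² + c³) (fourth MP moment). With σ² = 6 (so σ⁸ = 1296) and c = 7/39 = 0.179487: E[X⁴] = 1296 · (1 + 6·0.179487 + 6·(0.179487)² + (0.179487)³) = 1296 · 2.275999.

So E[X^4] = 2949.695039.


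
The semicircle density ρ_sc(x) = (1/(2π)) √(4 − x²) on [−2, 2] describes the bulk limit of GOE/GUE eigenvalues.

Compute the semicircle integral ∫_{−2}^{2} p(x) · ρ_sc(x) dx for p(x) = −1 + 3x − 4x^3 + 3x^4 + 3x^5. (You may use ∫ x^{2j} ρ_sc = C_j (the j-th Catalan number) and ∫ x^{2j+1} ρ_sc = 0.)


Write p(x) = Σ a_i x^i, split into monomials and integrate each against ρ_sc separately.
Using ∫ x^{2j} ρ_sc = C_j = (1/(j+1)) C(2j, j) (Catalan numbers) and ∫ x^{2j+1} ρ_sc = 0 (odd monomials vanish by symmetry):
  i = 0 (even): a_0 · C_{0} = -1 · 1 = -1
  i = 1 (odd): ∫ x^1 ρ_sc = 0 (vanishes)
  i = 3 (odd): ∫ x^3 ρ_sc = 0 (vanishes)
  i = 4 (even): a_4 · C_{2} = 3 · 2 = 6
  i = 5 (odd): ∫ x^5 ρ_sc = 0 (vanishes)

Summing the contributions: ∫_{−2}^{2} p(x) ρ_sc(x) dx = (-1) + 6 = 5.


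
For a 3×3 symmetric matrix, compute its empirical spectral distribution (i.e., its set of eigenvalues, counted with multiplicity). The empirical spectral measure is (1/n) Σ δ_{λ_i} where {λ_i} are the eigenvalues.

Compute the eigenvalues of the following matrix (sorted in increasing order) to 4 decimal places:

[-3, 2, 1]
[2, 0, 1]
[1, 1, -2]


Since M is real symmetric, all three eigenvalues are real; they are the roots of det(λI − M) = λ³ − (tr M) λ² + s λ − det M, where s is the sum of the principal 2×2 minors.
tr M = -3 + 0 + (-2) = -5.
s = ((-3)·0 − 2²) + ((-3)·(-2) − 1²) + (0·(-2) − 1²) = -4 + 5 + (-1) = 0.
det M (expand along row 1) = (-3)·(-1) − 2·(-5) + 1·2 = 15.
Characteristic polynomial: λ³ + 5λ² − 15 = 0.
Substitute λ = y + (tr M)/3 = y − 1.666667 to remove the quadratic term: y³ + p·y + q = 0 with p = s − (tr M)²/3 = -8.333333 and q = −2(tr M)³/27 + (tr M)·s/3 − det M = -5.740741.
Three real roots ⇒ use the trigonometric (Viète) form: r = 2√(−p/3) = 3.333333, φ = arccos(3q/(p·r)) = arccos(0.620000) = 0.902054 rad.
y_k = r·cos(φ/3 − 2πk/3) for k = 0, 1, 2 gives y = 3.183780, -0.736909, -2.446871.
λ_k = y_k − 1.666667 gives λ = 1.5171, -2.4036, -4.1135 (check: the sum is -5.0000 = tr M).

Eigenvalues sorted in increasing order: [-4.1135, -2.4036, 1.5171].


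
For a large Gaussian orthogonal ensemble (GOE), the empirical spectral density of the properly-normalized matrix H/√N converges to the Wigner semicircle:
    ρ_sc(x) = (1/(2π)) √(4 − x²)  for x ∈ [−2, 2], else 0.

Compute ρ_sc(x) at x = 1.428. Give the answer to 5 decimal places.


ρ_sc(x) = (1/(2π)) √(4 − x²). With x = 1.428:
  4 − x² = 4 − (1.428)² = 4 − 2.039184 = 1.960816.
  √(4 − x²) = 1.400291.
  1/(2π) = 0.159155.
  ρ_sc(1.428) = 0.159155 · 1.400291 = 0.222863.

Rounded to 5 decimal places: ρ_sc(1.428) ≈ 0.22286.


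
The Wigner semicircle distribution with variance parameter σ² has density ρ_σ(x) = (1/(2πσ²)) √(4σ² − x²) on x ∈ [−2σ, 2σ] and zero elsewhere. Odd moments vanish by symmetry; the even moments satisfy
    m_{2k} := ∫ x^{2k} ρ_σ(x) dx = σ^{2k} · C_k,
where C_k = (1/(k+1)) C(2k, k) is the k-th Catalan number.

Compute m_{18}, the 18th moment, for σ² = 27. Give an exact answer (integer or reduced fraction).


By the scaled semicircle moment identity, m_{2k} = σ^{2k} · C_k with k = 9.
C_9 = (1/(k+1)) · C(2k, k) = (1/10) · C(18, 9) = (1/10) · 48620 = 4862.
σ^{2k} = (σ²)^k = (27)^9 = 7625597484987.

Therefore m_{18} = σ^{18} · C_9 = 7625597484987 · 4862 = 37075654972006794.


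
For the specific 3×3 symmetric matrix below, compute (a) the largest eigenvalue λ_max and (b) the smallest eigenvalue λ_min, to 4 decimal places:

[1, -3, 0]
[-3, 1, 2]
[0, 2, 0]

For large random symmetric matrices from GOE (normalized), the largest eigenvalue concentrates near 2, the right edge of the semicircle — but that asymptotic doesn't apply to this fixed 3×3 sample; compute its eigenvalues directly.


Since M is real symmetric, all three eigenvalues are real; they are the roots of det(λI − M) = λ³ − (tr M) λ² + s λ − det M, where s is the sum of the principal 2×2 minors.
tr M = 1 + 1 + 0 = 2.
s = (1·1 − (-3)²) + (1·0 − 0²) + (1·0 − 2²) = -8 + 0 + (-4) = -12.
det M (expand along row 1) = 1·(-4) − (-3)·0 + 0·(-6) = -4.
Characteristic polynomial: λ³ − 2λ² − 12λ + 4 = 0.
Substitute λ = y + (tr M)/3 = y + 0.666667 to remove the quadratic term: y³ + p·y + q = 0 with p = s − (tr M)²/3 = -13.333333 and q = −2(tr M)³/27 + (tr M)·s/3 − det M = -4.592593.
Three real roots ⇒ use the trigonometric (Viète) form: r = 2√(−p/3) = 4.216370, φ = arccos(3q/(p·r)) = arccos(0.245077) = 1.323198 rad.
y_k = r·cos(φ/3 − 2πk/3) for k = 0, 1, 2 gives y = 3.812852, -0.347594, -3.465257.
λ_k = y_k + 0.666667 gives λ = 4.4795, 0.3191, -2.7986 (check: the sum is 2.0000 = tr M).

Hence λ_max = 4.4795 and λ_min = -2.7986.


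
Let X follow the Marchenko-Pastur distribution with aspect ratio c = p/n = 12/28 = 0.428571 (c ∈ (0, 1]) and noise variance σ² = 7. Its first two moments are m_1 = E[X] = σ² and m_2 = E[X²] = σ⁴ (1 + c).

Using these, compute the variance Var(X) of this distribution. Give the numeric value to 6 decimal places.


m_1 = E[X] = σ² = 7, so m_1² = 49.
m_2 = E[X²] = σ⁴ (1 + c) = 49 · (1 + 0.428571) = 49 · 1.428571 = 70.000000.
(Note m_2 − m_1² simplifies to c · σ⁴ = 0.428571 · 49.)

Var(X) = m_2 − m_1² = 70.000000 − 49 = 21.000000.


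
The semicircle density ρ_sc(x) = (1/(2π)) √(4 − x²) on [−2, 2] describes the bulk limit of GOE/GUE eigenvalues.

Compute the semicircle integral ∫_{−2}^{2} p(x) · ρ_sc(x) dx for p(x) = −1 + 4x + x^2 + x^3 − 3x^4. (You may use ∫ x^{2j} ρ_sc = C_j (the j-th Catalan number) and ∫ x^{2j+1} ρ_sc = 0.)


Write p(x) = Σ a_i x^i, split into monomials and integrate each against ρ_sc separately.
Using ∫ x^{2j} ρ_sc = C_j = (1/(j+1)) C(2j, j) (Catalan numbers) and ∫ x^{2j+1} ρ_sc = 0 (odd monomials vanish by symmetry):
  i = 0 (even): a_0 · C_{0} = -1 · 1 = -1
  i = 1 (odd): ∫ x^1 ρ_sc = 0 (vanishes)
  i = 2 (even): a_2 · C_{1} = 1 · 1 = 1
  i = 3 (odd): ∫ x^3 ρ_sc = 0 (vanishes)
  i = 4 (even): a_4 · C_{2} = -3 · 2 = -6

Summing the contributions: ∫_{−2}^{2} p(x) ρ_sc(x) dx = (-1) + 1 + (-6) = -6.
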